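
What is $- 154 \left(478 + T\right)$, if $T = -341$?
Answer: $-21098$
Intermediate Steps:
$- 154 \left(478 + T\right) = - 154 \left(478 - 341\right) = \left(-154\right) 137 = -21098$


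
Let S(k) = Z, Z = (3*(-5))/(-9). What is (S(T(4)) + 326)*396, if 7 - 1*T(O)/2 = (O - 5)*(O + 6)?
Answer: 129756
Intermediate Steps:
T(O) = 14 - 2*(-5 + O)*(6 + O) (T(O) = 14 - 2*(O - 5)*(O + 6) = 14 - 2*(-5 + O)*(6 + O))
Z = 5/3 (Z = -15*(-⅑) = 5/3 ≈ 1.6667)
S(k) = 5/3
(S(T(4)) + 326)*396 = (5/3 + 326)*396 = (983/3)*396 = 129756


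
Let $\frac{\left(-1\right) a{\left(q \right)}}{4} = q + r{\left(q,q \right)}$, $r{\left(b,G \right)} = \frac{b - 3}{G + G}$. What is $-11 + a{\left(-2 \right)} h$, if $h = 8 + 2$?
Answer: $19$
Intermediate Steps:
$r{\left(b,G \right)} = \frac{-3 + b}{2 G}$
$a{\left(q \right)} = - 4 q - \frac{2 \left(-3 + q\right)}{q}$ ($a{\left(q \right)} = - 4 \left(q + \frac{-3 + q}{2 q}\right) = - 4 q - \frac{2 \left(-3 + q\right)}{q}$)
$h = 10$
$-11 + a{\left(-2 \right)} h = -11 + \left(-2 - -8 + \frac{6}{-2}\right) 10 = -11 + \left(-2 + 8 + 6 \left(- \frac{1}{2}\right)\right) 10 = -11 + \left(-2 + 8 - 3\right) 10 = -11 + 3 \cdot 10 = -11 + 30 = 19$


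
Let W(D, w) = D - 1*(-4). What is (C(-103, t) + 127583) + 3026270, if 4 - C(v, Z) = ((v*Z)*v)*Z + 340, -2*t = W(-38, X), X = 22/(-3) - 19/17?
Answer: 87516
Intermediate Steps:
X = -431/51 (X = 22*(-⅓) - 19*1/17 = -22/3 - 19/17 = -431/51 ≈ -8.4510)
W(D, w) = 4 + D (W(D, w) = D + 4 = 4 + D)
t = 17 (t = -(4 - 38)/2 = -½*(-34) = 17)
C(v, Z) = -336 - Z²*v² (C(v, Z) = 4 - (((v*Z)*v)*Z + 340) = 4 - (((Z*v)*v)*Z + 340) = 4 - ((Z*v²)*Z + 340) = 4 - (Z²*v² + 340) = 4 - (340 + Z²*v²) = 4 + (-340 - Z²*v²) = -336 - Z²*v²)
(C(-103, t) + 127583) + 3026270 = ((-336 - 1*17²*(-103)²) + 127583) + 3026270 = ((-336 - 1*289*10609) + 127583) + 3026270 = ((-336 - 3066001) + 127583) + 3026270 = (-3066337 + 127583) + 3026270 = -2938754 + 3026270 = 87516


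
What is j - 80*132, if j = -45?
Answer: -10605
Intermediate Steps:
j - 80*132 = -45 - 80*132 = -45 - 10560 = -10605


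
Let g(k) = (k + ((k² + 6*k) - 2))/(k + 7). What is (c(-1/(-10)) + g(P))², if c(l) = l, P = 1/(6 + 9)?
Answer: 1369/101124 ≈ 0.013538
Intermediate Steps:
P = 1/15 ≈ 0.066667
g(k) = (-2 + k² + 7*k)/(7 + k) (g(k) = (k + (-2 + k² + 6*k))/(7 + k) = (-2 + k² + 7*k)/(7 + k))
(c(-1/(-10)) + g(P))² = (-1/(-10) + (-2 + (1/15)² + 7*(1/15))/(7 + 1/15))² = (-1*(-⅒) + (-2 + 1/225 + 7/15)/(106/15))² = (⅒ + (15/106)*(-344/225))² = (⅒ - 172/795)² = (-37/318)² = 1369/101124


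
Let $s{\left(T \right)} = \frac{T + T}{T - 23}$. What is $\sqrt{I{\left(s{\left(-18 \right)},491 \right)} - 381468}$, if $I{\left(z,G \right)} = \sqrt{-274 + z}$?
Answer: $\frac{\sqrt{-641247708 + 41 i \sqrt{459118}}}{41} \approx 0.013379 + 617.63 i$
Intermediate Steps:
$s{\left(T \right)} = \frac{2 T}{-23 + T}$ ($s{\left(T \right)} = \frac{2 T}{T - 23} = \frac{2 T}{-23 + T}$)
$\sqrt{I{\left(s{\left(-18 \right)},491 \right)} - 381468} = \sqrt{\sqrt{-274 + 2 \left(-18\right) \frac{1}{-23 - 18}} - 381468} = \sqrt{\sqrt{-274 + 2 \left(-18\right) \frac{1}{-41}} - 381468} = \sqrt{\sqrt{-274 + 2 \left(-18\right) \left(- \frac{1}{41}\right)} - 381468} = \sqrt{\sqrt{-274 + \frac{36}{41}} - 381468} = \sqrt{\sqrt{- \frac{11198}{41}} - 381468} = \sqrt{\frac{i \sqrt{459118}}{41} - 381468} = \sqrt{-381468 + \frac{i \sqrt{459118}}{41}}$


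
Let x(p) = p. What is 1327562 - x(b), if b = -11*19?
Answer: 1327771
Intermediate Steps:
b = -209
1327562 - x(b) = 1327562 - 1*(-209) = 1327562 + 209 = 1327771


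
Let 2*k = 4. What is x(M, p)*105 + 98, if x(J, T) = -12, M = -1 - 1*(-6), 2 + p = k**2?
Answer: -1162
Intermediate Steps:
k = 2 (k = (1/2)*4 = 2)
p = 2 (p = -2 + 2**2 = -2 + 4 = 2)
M = 5 (M = -1 + 6 = 5)
x(M, p)*105 + 98 = -12*105 + 98 = -1260 + 98 = -1162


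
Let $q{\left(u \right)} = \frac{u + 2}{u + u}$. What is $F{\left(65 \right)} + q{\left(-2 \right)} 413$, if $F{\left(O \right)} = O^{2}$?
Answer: $4225$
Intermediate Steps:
$q{\left(u \right)} = \frac{2 + u}{2 u}$
$F{\left(65 \right)} + q{\left(-2 \right)} 413 = 65^{2} + \frac{2 - 2}{2 \left(-2\right)} 413 = 4225 + \frac{1}{2} \left(- \frac{1}{2}\right) 0 \cdot 413 = 4225 + 0 \cdot 413 = 4225 + 0 = 4225$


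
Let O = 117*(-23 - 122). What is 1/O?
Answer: -1/16965 ≈ -5.8945e-5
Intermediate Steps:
O = -16965 (O = 117*(-145) = -16965)
1/O = 1/(-16965) = -1/16965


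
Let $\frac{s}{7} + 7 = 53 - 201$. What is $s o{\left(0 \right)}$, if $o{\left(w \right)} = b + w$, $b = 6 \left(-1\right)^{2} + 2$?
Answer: $-8680$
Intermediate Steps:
$b = 8$ ($b = 6 \cdot 1 + 2 = 6 + 2 = 8$)
$o{\left(w \right)} = 8 + w$
$s = -1085$ ($s = -49 + 7 \left(53 - 201\right) = -49 + 7 \left(-148\right) = -49 - 1036 = -1085$)
$s o{\left(0 \right)} = - 1085 \left(8 + 0\right) = \left(-1085\right) 8 = -8680$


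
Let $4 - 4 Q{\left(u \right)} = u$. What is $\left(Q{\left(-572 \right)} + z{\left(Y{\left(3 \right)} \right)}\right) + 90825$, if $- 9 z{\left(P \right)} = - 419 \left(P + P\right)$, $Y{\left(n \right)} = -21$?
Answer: $\frac{267041}{3} \approx 89014.0$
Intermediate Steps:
$Q{\left(u \right)} = 1 - \frac{u}{4}$
$z{\left(P \right)} = \frac{838 P}{9}$ ($z{\left(P \right)} = - \frac{\left(-419\right) \left(P + P\right)}{9} = - \frac{\left(-419\right) 2 P}{9} = - \frac{\left(-838\right) P}{9} = \frac{838 P}{9}$)
$\left(Q{\left(-572 \right)} + z{\left(Y{\left(3 \right)} \right)}\right) + 90825 = \left(\left(1 - -143\right) + \frac{838}{9} \left(-21\right)\right) + 90825 = \left(\left(1 + 143\right) - \frac{5866}{3}\right) + 90825 = \left(144 - \frac{5866}{3}\right) + 90825 = - \frac{5434}{3} + 90825 = \frac{267041}{3}$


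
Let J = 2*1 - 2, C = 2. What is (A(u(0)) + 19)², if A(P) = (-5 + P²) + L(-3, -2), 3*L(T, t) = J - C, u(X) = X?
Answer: 1600/9 ≈ 177.78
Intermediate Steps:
J = 0 (J = 2 - 2 = 0)
L(T, t) = -⅔ (L(T, t) = (0 - 1*2)/3 = (0 - 2)/3 = (⅓)*(-2) = -⅔)
A(P) = -17/3 + P² (A(P) = (-5 + P²) - ⅔ = -17/3 + P²)
(A(u(0)) + 19)² = ((-17/3 + 0²) + 19)² = ((-17/3 + 0) + 19)² = (-17/3 + 19)² = (40/3)² = 1600/9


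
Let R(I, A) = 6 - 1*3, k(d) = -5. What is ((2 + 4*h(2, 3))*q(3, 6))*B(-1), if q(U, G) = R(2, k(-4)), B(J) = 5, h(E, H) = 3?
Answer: 210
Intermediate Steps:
R(I, A) = 3 (R(I, A) = 6 - 3 = 3)
q(U, G) = 3
((2 + 4*h(2, 3))*q(3, 6))*B(-1) = ((2 + 4*3)*3)*5 = ((2 + 12)*3)*5 = (14*3)*5 = 42*5 = 210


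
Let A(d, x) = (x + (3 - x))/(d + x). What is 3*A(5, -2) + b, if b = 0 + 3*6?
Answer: 21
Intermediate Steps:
A(d, x) = 3/(d + x)
b = 18 (b = 0 + 18 = 18)
3*A(5, -2) + b = 3*(3/(5 - 2)) + 18 = 3*(3/3) + 18 = 3*(3*(⅓)) + 18 = 3*1 + 18 = 3 + 18 = 21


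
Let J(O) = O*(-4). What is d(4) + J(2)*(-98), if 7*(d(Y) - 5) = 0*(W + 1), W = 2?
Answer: 789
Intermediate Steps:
J(O) = -4*O
d(Y) = 5 (d(Y) = 5 + (0*(2 + 1))/7 = 5 + (0*3)/7 = 5 + (⅐)*0 = 5 + 0 = 5)
d(4) + J(2)*(-98) = 5 - 4*2*(-98) = 5 - 8*(-98) = 5 + 784 = 789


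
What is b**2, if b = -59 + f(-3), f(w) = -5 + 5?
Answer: 3481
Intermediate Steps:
f(w) = 0
b = -59 (b = -59 + 0 = -59)
b**2 = (-59)**2 = 3481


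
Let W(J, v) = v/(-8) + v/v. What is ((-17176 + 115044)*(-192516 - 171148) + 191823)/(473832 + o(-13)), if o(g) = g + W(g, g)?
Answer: -284727012232/3790573 ≈ -75115.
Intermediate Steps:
W(J, v) = 1 - v/8 (W(J, v) = v*(-1/8) + 1 = -v/8 + 1 = 1 - v/8)
o(g) = 1 + 7*g/8 (o(g) = g + (1 - g/8) = 1 + 7*g/8)
((-17176 + 115044)*(-192516 - 171148) + 191823)/(473832 + o(-13)) = ((-17176 + 115044)*(-192516 - 171148) + 191823)/(473832 + (1 + (7/8)*(-13))) = (97868*(-363664) + 191823)/(473832 + (1 - 91/8)) = (-35591068352 + 191823)/(473832 - 83/8) = -35590876529/3790573/8 = -35590876529*8/3790573 = -284727012232/3790573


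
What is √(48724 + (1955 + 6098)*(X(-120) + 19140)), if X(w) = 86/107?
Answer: √1765316919362/107 ≈ 12417.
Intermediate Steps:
X(w) = 86/107 (X(w) = 86*(1/107) = 86/107)
√(48724 + (1955 + 6098)*(X(-120) + 19140)) = √(48724 + (1955 + 6098)*(86/107 + 19140)) = √(48724 + 8053*(2048066/107)) = √(48724 + 16493075498/107) = √(16498288966/107) = √1765316919362/107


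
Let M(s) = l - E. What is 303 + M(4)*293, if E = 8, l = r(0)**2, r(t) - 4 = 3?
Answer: 12316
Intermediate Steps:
r(t) = 7 (r(t) = 4 + 3 = 7)
l = 49 (l = 7**2 = 49)
M(s) = 41 (M(s) = 49 - 1*8 = 49 - 8 = 41)
303 + M(4)*293 = 303 + 41*293 = 303 + 12013 = 12316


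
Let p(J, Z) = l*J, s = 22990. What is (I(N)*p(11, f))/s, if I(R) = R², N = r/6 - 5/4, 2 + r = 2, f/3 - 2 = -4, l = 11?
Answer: 5/608 ≈ 0.0082237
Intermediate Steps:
f = -6 (f = 6 + 3*(-4) = 6 - 12 = -6)
r = 0 (r = -2 + 2 = 0)
p(J, Z) = 11*J
N = -5/4 (N = 0/6 - 5/4 = 0*(⅙) - 5*¼ = 0 - 5/4 = -5/4 ≈ -1.2500)
(I(N)*p(11, f))/s = ((-5/4)²*(11*11))/22990 = ((25/16)*121)*(1/22990) = (3025/16)*(1/22990) = 5/608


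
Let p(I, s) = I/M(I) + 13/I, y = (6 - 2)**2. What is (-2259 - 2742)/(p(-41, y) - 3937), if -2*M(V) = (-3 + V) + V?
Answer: 17428485/13724912 ≈ 1.2698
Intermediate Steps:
M(V) = 3/2 - V (M(V) = -((-3 + V) + V)/2 = -(-3 + 2*V)/2 = 3/2 - V)
y = 16 (y = 4**2 = 16)
p(I, s) = 13/I + I/(3/2 - I) (p(I, s) = I/(3/2 - I) + 13/I = 13/I + I/(3/2 - I))
(-2259 - 2742)/(p(-41, y) - 3937) = (-2259 - 2742)/((13/(-41) - 1*(-41)/(-3/2 - 41)) - 3937) = -5001/((13*(-1/41) - 1*(-41)/(-85/2)) - 3937) = -5001/((-13/41 - 1*(-41)*(-2/85)) - 3937) = -5001/((-13/41 - 82/85) - 3937) = -5001/(-4467/3485 - 3937) = -5001/(-13724912/3485) = -5001*(-3485/13724912) = 17428485/13724912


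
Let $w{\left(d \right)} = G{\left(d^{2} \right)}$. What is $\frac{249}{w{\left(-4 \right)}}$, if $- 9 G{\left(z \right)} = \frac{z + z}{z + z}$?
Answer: $-2241$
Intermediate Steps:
$G{\left(z \right)} = - \frac{1}{9}$ ($G{\left(z \right)} = - \frac{\left(z + z\right) \frac{1}{z + z}}{9} = - \frac{2 z \frac{1}{2 z}}{9} = \left(- \frac{1}{9}\right) 1 = - \frac{1}{9}$)
$w{\left(d \right)} = - \frac{1}{9}$
$\frac{249}{w{\left(-4 \right)}} = \frac{249}{- \frac{1}{9}} = 249 \left(-9\right) = -2241$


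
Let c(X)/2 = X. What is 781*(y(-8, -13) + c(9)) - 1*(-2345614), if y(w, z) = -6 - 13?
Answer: 2344833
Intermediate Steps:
y(w, z) = -19
c(X) = 2*X
781*(y(-8, -13) + c(9)) - 1*(-2345614) = 781*(-19 + 2*9) - 1*(-2345614) = 781*(-19 + 18) + 2345614 = 781*(-1) + 2345614 = -781 + 2345614 = 2344833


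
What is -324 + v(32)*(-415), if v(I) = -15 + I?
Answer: -7379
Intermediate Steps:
-324 + v(32)*(-415) = -324 + (-15 + 32)*(-415) = -324 + 17*(-415) = -324 - 7055 = -7379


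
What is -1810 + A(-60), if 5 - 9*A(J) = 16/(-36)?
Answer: -146561/81 ≈ -1809.4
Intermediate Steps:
A(J) = 49/81 (A(J) = 5/9 - 16/(9*(-36)) = 5/9 - 16*(-1)/(9*36) = 5/9 - ⅑*(-4/9) = 5/9 + 4/81 = 49/81)
-1810 + A(-60) = -1810 + 49/81 = -146561/81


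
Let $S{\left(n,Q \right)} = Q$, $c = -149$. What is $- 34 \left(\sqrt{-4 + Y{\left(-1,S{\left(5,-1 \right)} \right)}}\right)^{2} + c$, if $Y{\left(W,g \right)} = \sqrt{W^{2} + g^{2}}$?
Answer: $-13 - 34 \sqrt{2} \approx -61.083$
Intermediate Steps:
$- 34 \left(\sqrt{-4 + Y{\left(-1,S{\left(5,-1 \right)} \right)}}\right)^{2} + c = - 34 \left(\sqrt{-4 + \sqrt{\left(-1\right)^{2} + \left(-1\right)^{2}}}\right)^{2} - 149 = - 34 \left(\sqrt{-4 + \sqrt{1 + 1}}\right)^{2} - 149 = - 34 \left(\sqrt{-4 + \sqrt{2}}\right)^{2} - 149 = - 34 \left(-4 + \sqrt{2}\right) - 149 = \left(136 - 34 \sqrt{2}\right) - 149 = -13 - 34 \sqrt{2}$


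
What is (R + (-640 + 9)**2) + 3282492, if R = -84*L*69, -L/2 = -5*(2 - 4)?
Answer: 3796573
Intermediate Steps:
L = -20 (L = -(-10)*(2 - 4) = -(-10)*(-2) = -2*10 = -20)
R = 115920 (R = -84*(-20)*69 = 1680*69 = 115920)
(R + (-640 + 9)**2) + 3282492 = (115920 + (-640 + 9)**2) + 3282492 = (115920 + (-631)**2) + 3282492 = (115920 + 398161) + 3282492 = 514081 + 3282492 = 3796573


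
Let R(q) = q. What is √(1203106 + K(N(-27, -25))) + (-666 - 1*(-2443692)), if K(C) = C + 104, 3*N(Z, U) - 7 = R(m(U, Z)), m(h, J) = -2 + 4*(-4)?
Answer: 2443026 + √10828857/3 ≈ 2.4441e+6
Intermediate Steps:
m(h, J) = -18 (m(h, J) = -2 - 16 = -18)
N(Z, U) = -11/3 (N(Z, U) = 7/3 + (⅓)*(-18) = 7/3 - 6 = -11/3)
K(C) = 104 + C
√(1203106 + K(N(-27, -25))) + (-666 - 1*(-2443692)) = √(1203106 + (104 - 11/3)) + (-666 - 1*(-2443692)) = √(1203106 + 301/3) + (-666 + 2443692) = √(3609619/3) + 2443026 = √10828857/3 + 2443026 = 2443026 + √10828857/3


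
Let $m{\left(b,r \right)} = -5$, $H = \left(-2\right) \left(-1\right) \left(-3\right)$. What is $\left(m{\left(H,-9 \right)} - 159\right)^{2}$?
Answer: $26896$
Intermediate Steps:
$H = -6$ ($H = 2 \left(-3\right) = -6$)
$\left(m{\left(H,-9 \right)} - 159\right)^{2} = \left(-5 - 159\right)^{2} = \left(-164\right)^{2} = 26896$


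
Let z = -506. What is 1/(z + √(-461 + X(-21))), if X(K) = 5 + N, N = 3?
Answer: -506/256489 - I*√453/256489 ≈ -0.0019728 - 8.2981e-5*I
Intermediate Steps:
X(K) = 8 (X(K) = 5 + 3 = 8)
1/(z + √(-461 + X(-21))) = 1/(-506 + √(-461 + 8)) = 1/(-506 + √(-453)) = 1/(-506 + I*√453)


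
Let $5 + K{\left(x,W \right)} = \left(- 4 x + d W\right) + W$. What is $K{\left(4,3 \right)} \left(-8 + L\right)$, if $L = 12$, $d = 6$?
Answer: $0$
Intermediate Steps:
$K{\left(x,W \right)} = -5 - 4 x + 7 W$ ($K{\left(x,W \right)} = -5 + \left(\left(- 4 x + 6 W\right) + W\right) = -5 + \left(- 4 x + 7 W\right) = -5 - 4 x + 7 W$)
$K{\left(4,3 \right)} \left(-8 + L\right) = \left(-5 - 16 + 7 \cdot 3\right) \left(-8 + 12\right) = \left(-5 - 16 + 21\right) 4 = 0 \cdot 4 = 0$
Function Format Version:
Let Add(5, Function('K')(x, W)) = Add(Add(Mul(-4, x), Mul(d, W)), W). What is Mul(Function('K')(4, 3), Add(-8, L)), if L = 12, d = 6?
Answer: 0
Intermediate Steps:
Function('K')(x, W) = Add(-5, Mul(-4, x), Mul(7, W)) (Function('K')(x, W) = Add(-5, Add(Add(Mul(-4, x), Mul(6, W)), W)) = Add(-5, Add(Mul(-4, x), Mul(7, W))) = Add(-5, Mul(-4, x), Mul(7, W)))
Mul(Function('K')(4, 3), Add(-8, L)) = Mul(Add(-5, Mul(-4, 4), Mul(7, 3)), Add(-8, 12)) = Mul(Add(-5, -16, 21), 4) = Mul(0, 4) = 0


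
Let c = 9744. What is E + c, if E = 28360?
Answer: 38104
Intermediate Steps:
E + c = 28360 + 9744 = 38104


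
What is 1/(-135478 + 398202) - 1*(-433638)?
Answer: 113927109913/262724 ≈ 4.3364e+5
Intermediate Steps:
1/(-135478 + 398202) - 1*(-433638) = 1/262724 + 433638 = 113927109913/262724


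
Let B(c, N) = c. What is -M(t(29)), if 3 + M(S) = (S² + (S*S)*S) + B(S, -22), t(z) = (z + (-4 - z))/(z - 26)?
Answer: 133/27 ≈ 4.9259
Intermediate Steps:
t(z) = -4/(-26 + z)
M(S) = -3 + S + S² + S³ (M(S) = -3 + ((S² + (S*S)*S) + S) = -3 + ((S² + S²*S) + S) = -3 + ((S² + S³) + S) = -3 + (S + S² + S³) = -3 + S + S² + S³)
-M(t(29)) = -(-3 - 4/(-26 + 29) + (-4/(-26 + 29))² + (-4/(-26 + 29))³) = -(-3 - 4/3 + (-4/3)² + (-4/3)³) = -(-3 - 4/3 + 16/9 - 64/27) = -1*(-133/27) = 133/27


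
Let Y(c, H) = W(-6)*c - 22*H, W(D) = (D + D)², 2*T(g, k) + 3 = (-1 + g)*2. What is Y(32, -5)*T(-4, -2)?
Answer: -30667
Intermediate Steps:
T(g, k) = -5/2 + g (T(g, k) = -3/2 + ((-1 + g)*2)/2 = -3/2 + (-2 + 2*g)/2 = -3/2 + (-1 + g) = -5/2 + g)
W(D) = 4*D² (W(D) = (2*D)² = 4*D²)
Y(c, H) = -22*H + 144*c (Y(c, H) = (4*(-6)²)*c - 22*H = (4*36)*c - 22*H = 144*c - 22*H = -22*H + 144*c)
Y(32, -5)*T(-4, -2) = (-22*(-5) + 144*32)*(-5/2 - 4) = (110 + 4608)*(-13/2) = 4718*(-13/2) = -30667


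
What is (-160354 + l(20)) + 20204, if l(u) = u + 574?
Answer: -139556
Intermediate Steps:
l(u) = 574 + u
(-160354 + l(20)) + 20204 = (-160354 + (574 + 20)) + 20204 = (-160354 + 594) + 20204 = -159760 + 20204 = -139556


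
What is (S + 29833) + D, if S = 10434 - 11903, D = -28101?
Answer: 263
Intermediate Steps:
S = -1469
(S + 29833) + D = (-1469 + 29833) - 28101 = 28364 - 28101 = 263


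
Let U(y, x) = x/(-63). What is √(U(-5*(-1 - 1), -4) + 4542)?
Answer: 5*√80122/21 ≈ 67.395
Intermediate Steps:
U(y, x) = -x/63 (U(y, x) = x*(-1/63) = -x/63)
√(U(-5*(-1 - 1), -4) + 4542) = √(-1/63*(-4) + 4542) = √(4/63 + 4542) = √(286150/63) = 5*√80122/21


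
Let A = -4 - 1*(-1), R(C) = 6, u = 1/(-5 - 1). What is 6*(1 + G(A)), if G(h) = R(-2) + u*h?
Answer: 45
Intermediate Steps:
u = -1/6 (u = 1/(-6) = -1/6 ≈ -0.16667)
A = -3 (A = -4 + 1 = -3)
G(h) = 6 - h/6
6*(1 + G(A)) = 6*(1 + (6 - 1/6*(-3))) = 6*(1 + (6 + 1/2)) = 6*(1 + 13/2) = 6*(15/2) = 45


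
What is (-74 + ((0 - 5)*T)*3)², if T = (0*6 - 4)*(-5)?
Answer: 139876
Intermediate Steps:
T = 20 (T = (0 - 4)*(-5) = -4*(-5) = 20)
(-74 + ((0 - 5)*T)*3)² = (-74 + ((0 - 5)*20)*3)² = (-74 - 5*20*3)² = (-74 - 100*3)² = (-74 - 300)² = (-374)² = 139876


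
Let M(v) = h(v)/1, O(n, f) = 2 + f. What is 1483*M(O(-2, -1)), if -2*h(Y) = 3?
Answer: -4449/2 ≈ -2224.5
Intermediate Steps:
h(Y) = -3/2 (h(Y) = -1/2*3 = -3/2)
M(v) = -3/2 (M(v) = -3/2/1 = -3/2*1 = -3/2)
1483*M(O(-2, -1)) = 1483*(-3/2) = -4449/2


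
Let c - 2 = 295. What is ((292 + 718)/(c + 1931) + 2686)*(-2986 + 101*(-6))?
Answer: -5374905364/557 ≈ -9.6497e+6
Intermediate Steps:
c = 297 (c = 2 + 295 = 297)
((292 + 718)/(c + 1931) + 2686)*(-2986 + 101*(-6)) = ((292 + 718)/(297 + 1931) + 2686)*(-2986 + 101*(-6)) = (1010/2228 + 2686)*(-2986 - 606) = (1010*(1/2228) + 2686)*(-3592) = (505/1114 + 2686)*(-3592) = (2992709/1114)*(-3592) = -5374905364/557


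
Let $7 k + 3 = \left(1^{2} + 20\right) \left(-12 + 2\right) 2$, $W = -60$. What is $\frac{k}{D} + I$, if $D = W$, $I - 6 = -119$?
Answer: $- \frac{15679}{140} \approx -111.99$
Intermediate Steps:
$I = -113$ ($I = 6 - 119 = -113$)
$D = -60$
$k = - \frac{423}{7}$ ($k = - \frac{3}{7} + \frac{\left(1^{2} + 20\right) \left(-12 + 2\right) 2}{7} = - \frac{3}{7} + \frac{\left(1 + 20\right) \left(-10\right) 2}{7} = - \frac{3}{7} + \frac{21 \left(-10\right) 2}{7} = - \frac{3}{7} + \frac{\left(-210\right) 2}{7} = - \frac{3}{7} + \frac{1}{7} \left(-420\right) = - \frac{3}{7} - 60 = - \frac{423}{7} \approx -60.429$)
$\frac{k}{D} + I = - \frac{423}{7 \left(-60\right)} - 113 = \left(- \frac{423}{7}\right) \left(- \frac{1}{60}\right) - 113 = \frac{141}{140} - 113 = - \frac{15679}{140}$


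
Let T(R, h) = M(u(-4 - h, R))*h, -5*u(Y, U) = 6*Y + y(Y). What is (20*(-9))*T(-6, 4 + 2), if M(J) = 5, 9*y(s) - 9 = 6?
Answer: -5400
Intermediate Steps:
y(s) = 5/3 (y(s) = 1 + (⅑)*6 = 1 + ⅔ = 5/3)
u(Y, U) = -⅓ - 6*Y/5 (u(Y, U) = -(6*Y + 5/3)/5 = -(5/3 + 6*Y)/5 = -⅓ - 6*Y/5)
T(R, h) = 5*h
(20*(-9))*T(-6, 4 + 2) = (20*(-9))*(5*(4 + 2)) = -900*6 = -180*30 = -5400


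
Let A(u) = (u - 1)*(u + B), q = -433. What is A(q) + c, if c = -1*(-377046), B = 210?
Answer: 473828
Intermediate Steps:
A(u) = (-1 + u)*(210 + u) (A(u) = (u - 1)*(u + 210) = (-1 + u)*(210 + u))
c = 377046
A(q) + c = (-210 + (-433)² + 209*(-433)) + 377046 = (-210 + 187489 - 90497) + 377046 = 96782 + 377046 = 473828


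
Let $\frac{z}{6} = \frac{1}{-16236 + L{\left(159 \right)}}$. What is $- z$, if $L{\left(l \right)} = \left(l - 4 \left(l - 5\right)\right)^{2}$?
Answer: $- \frac{6}{192613} \approx -3.1151 \cdot 10^{-5}$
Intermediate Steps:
$L{\left(l \right)} = \left(20 - 3 l\right)^{2}$ ($L{\left(l \right)} = \left(l - 4 \left(-5 + l\right)\right)^{2} = \left(l - \left(-20 + 4 l\right)\right)^{2} = \left(20 - 3 l\right)^{2}$)
$z = \frac{6}{192613}$ ($z = \frac{6}{-16236 + \left(-20 + 3 \cdot 159\right)^{2}} = \frac{6}{-16236 + \left(-20 + 477\right)^{2}} = \frac{6}{-16236 + 457^{2}} = \frac{6}{-16236 + 208849} = \frac{6}{192613} \approx 3.1151 \cdot 10^{-5}$)
$- z = \left(-1\right) \frac{6}{192613} = - \frac{6}{192613}$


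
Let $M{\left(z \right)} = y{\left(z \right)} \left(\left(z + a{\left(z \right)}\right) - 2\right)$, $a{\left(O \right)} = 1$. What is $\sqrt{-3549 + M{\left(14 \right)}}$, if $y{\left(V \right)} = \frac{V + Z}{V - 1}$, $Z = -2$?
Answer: $3 i \sqrt{393} \approx 59.473 i$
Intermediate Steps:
$y{\left(V \right)} = \frac{-2 + V}{-1 + V}$ ($y{\left(V \right)} = \frac{V - 2}{V - 1} = \frac{-2 + V}{-1 + V}$)
$M{\left(z \right)} = -2 + z$ ($M{\left(z \right)} = \frac{-2 + z}{-1 + z} \left(\left(z + 1\right) - 2\right) = \frac{-2 + z}{-1 + z} \left(\left(1 + z\right) - 2\right) = \frac{-2 + z}{-1 + z} \left(-1 + z\right) = -2 + z$)
$\sqrt{-3549 + M{\left(14 \right)}} = \sqrt{-3549 + \left(-2 + 14\right)} = \sqrt{-3549 + 12} = \sqrt{-3537} = 3 i \sqrt{393}$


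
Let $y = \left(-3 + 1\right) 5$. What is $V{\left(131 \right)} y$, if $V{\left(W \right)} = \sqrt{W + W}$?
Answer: $- 10 \sqrt{262} \approx -161.86$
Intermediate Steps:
$V{\left(W \right)} = \sqrt{2} \sqrt{W}$ ($V{\left(W \right)} = \sqrt{2 W} = \sqrt{2} \sqrt{W}$)
$y = -10$ ($y = \left(-2\right) 5 = -10$)
$V{\left(131 \right)} y = \sqrt{2} \sqrt{131} \left(-10\right) = \sqrt{262} \left(-10\right) = - 10 \sqrt{262}$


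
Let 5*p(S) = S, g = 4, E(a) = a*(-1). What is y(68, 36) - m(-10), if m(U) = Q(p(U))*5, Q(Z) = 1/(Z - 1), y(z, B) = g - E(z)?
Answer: 221/3 ≈ 73.667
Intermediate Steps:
E(a) = -a
p(S) = S/5
y(z, B) = 4 + z (y(z, B) = 4 - (-1)*z = 4 + z)
Q(Z) = 1/(-1 + Z)
m(U) = 5/(-1 + U/5)
y(68, 36) - m(-10) = (4 + 68) - 25/(-5 - 10) = 72 - 25/(-15) = 72 - 25*(-1)/15 = 72 - 1*(-5/3) = 72 + 5/3 = 221/3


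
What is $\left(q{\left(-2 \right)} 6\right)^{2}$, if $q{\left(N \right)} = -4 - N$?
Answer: $144$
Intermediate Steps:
$\left(q{\left(-2 \right)} 6\right)^{2} = \left(\left(-4 - -2\right) 6\right)^{2} = \left(\left(-4 + 2\right) 6\right)^{2} = \left(\left(-2\right) 6\right)^{2} = \left(-12\right)^{2} = 144$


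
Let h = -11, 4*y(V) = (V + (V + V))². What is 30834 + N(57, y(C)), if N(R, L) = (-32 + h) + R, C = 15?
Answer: 30848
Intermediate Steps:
y(V) = 9*V²/4 (y(V) = (V + (V + V))²/4 = (V + 2*V)²/4 = (3*V)²/4 = (9*V²)/4 = 9*V²/4)
N(R, L) = -43 + R (N(R, L) = (-32 - 11) + R = -43 + R)
30834 + N(57, y(C)) = 30834 + (-43 + 57) = 30834 + 14 = 30848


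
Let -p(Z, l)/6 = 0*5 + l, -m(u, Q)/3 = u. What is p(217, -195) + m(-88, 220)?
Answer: 1434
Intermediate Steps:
m(u, Q) = -3*u
p(Z, l) = -6*l (p(Z, l) = -6*(0*5 + l) = -6*(0 + l) = -6*l)
p(217, -195) + m(-88, 220) = -6*(-195) - 3*(-88) = 1170 + 264 = 1434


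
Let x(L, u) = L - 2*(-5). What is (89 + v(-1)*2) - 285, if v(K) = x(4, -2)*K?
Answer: -224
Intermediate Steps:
x(L, u) = 10 + L (x(L, u) = L + 10 = 10 + L)
v(K) = 14*K (v(K) = (10 + 4)*K = 14*K)
(89 + v(-1)*2) - 285 = (89 + (14*(-1))*2) - 285 = (89 - 14*2) - 285 = (89 - 28) - 285 = 61 - 285 = -224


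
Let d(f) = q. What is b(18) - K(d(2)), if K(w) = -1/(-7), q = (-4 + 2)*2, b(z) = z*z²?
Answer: 40823/7 ≈ 5831.9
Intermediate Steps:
b(z) = z³
q = -4 (q = -2*2 = -4)
d(f) = -4
K(w) = ⅐ (K(w) = -1*(-⅐) = ⅐)
b(18) - K(d(2)) = 18³ - 1*⅐ = 5832 - ⅐ = 40823/7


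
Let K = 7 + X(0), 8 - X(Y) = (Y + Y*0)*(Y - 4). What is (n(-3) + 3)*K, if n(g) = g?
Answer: 0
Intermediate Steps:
X(Y) = 8 - Y*(-4 + Y) (X(Y) = 8 - (Y + Y*0)*(Y - 4) = 8 - (Y + 0)*(-4 + Y) = 8 - Y*(-4 + Y))
K = 15 (K = 7 + (8 - 1*0² + 4*0) = 7 + (8 - 1*0 + 0) = 7 + (8 + 0 + 0) = 7 + 8 = 15)
(n(-3) + 3)*K = (-3 + 3)*15 = 0*15 = 0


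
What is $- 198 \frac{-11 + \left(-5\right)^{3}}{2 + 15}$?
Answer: $1584$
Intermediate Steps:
$- 198 \frac{-11 + \left(-5\right)^{3}}{2 + 15} = - 198 \frac{-11 - 125}{17} = - 198 \left(\left(-136\right) \frac{1}{17}\right) = \left(-198\right) \left(-8\right) = 1584$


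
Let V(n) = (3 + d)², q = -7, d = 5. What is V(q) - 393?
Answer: -329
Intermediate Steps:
V(n) = 64 (V(n) = (3 + 5)² = 8² = 64)
V(q) - 393 = 64 - 393 = -329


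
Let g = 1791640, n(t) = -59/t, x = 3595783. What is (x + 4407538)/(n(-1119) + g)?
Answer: 8955716199/2004845219 ≈ 4.4670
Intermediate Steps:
n(t) = -59/t
(x + 4407538)/(n(-1119) + g) = (3595783 + 4407538)/(-59/(-1119) + 1791640) = 8003321/(-59*(-1/1119) + 1791640) = 8003321/(59/1119 + 1791640) = 8003321/(2004845219/1119) = 8003321*(1119/2004845219) = 8955716199/2004845219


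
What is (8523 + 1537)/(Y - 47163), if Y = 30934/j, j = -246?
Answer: -309345/1454129 ≈ -0.21274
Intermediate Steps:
Y = -15467/123 (Y = 30934/(-246) = 30934*(-1/246) = -15467/123 ≈ -125.75)
(8523 + 1537)/(Y - 47163) = (8523 + 1537)/(-15467/123 - 47163) = 10060/(-5816516/123) = 10060*(-123/5816516) = -309345/1454129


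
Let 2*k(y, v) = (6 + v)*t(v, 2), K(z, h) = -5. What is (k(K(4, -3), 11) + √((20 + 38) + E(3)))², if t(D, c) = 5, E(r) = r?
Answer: 7469/4 + 85*√61 ≈ 2531.1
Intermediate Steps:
k(y, v) = 15 + 5*v/2 (k(y, v) = ((6 + v)*5)/2 = (30 + 5*v)/2 = 15 + 5*v/2)
(k(K(4, -3), 11) + √((20 + 38) + E(3)))² = ((15 + (5/2)*11) + √((20 + 38) + 3))² = ((15 + 55/2) + √(58 + 3))² = (85/2 + √61)²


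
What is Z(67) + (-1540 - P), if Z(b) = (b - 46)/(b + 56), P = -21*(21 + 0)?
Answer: -45052/41 ≈ -1098.8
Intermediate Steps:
P = -441 (P = -21*21 = -441)
Z(b) = (-46 + b)/(56 + b)
Z(67) + (-1540 - P) = (-46 + 67)/(56 + 67) + (-1540 - 1*(-441)) = 21/123 + (-1540 + 441) = (1/123)*21 - 1099 = 7/41 - 1099 = -45052/41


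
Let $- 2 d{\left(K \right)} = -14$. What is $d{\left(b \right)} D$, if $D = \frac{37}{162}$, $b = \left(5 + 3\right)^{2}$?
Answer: $\frac{259}{162} \approx 1.5988$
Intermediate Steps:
$b = 64$ ($b = 8^{2} = 64$)
$D = \frac{37}{162}$ ($D = 37 \cdot \frac{1}{162} = \frac{37}{162} \approx 0.22839$)
$d{\left(K \right)} = 7$ ($d{\left(K \right)} = \left(- \frac{1}{2}\right) \left(-14\right) = 7$)
$d{\left(b \right)} D = 7 \cdot \frac{37}{162} = \frac{259}{162}$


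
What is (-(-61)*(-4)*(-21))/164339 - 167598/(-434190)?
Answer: 708754221/1698913105 ≈ 0.41718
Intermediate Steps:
(-(-61)*(-4)*(-21))/164339 - 167598/(-434190) = (-61*4*(-21))*(1/164339) - 167598*(-1/434190) = -244*(-21)*(1/164339) + 27933/72365 = 5124*(1/164339) + 27933/72365 = 732/23477 + 27933/72365 = 708754221/1698913105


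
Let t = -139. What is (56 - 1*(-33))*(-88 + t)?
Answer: -20203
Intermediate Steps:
(56 - 1*(-33))*(-88 + t) = (56 - 1*(-33))*(-88 - 139) = (56 + 33)*(-227) = 89*(-227) = -20203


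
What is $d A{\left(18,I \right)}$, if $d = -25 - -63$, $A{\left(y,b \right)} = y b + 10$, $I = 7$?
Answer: $5168$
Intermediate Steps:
$A{\left(y,b \right)} = 10 + b y$ ($A{\left(y,b \right)} = b y + 10 = 10 + b y$)
$d = 38$ ($d = -25 + 63 = 38$)
$d A{\left(18,I \right)} = 38 \left(10 + 7 \cdot 18\right) = 38 \left(10 + 126\right) = 38 \cdot 136 = 5168$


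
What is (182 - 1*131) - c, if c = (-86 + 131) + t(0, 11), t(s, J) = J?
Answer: -5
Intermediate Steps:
c = 56 (c = (-86 + 131) + 11 = 45 + 11 = 56)
(182 - 1*131) - c = (182 - 1*131) - 1*56 = (182 - 131) - 56 = 51 - 56 = -5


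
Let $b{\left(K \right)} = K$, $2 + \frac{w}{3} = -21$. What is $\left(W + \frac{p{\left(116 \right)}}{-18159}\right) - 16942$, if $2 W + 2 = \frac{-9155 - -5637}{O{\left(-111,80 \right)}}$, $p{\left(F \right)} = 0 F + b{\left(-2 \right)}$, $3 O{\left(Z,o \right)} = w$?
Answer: $- \frac{7044420824}{417657} \approx -16867.0$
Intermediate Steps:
$w = -69$ ($w = -6 + 3 \left(-21\right) = -6 - 63 = -69$)
$O{\left(Z,o \right)} = -23$ ($O{\left(Z,o \right)} = \frac{1}{3} \left(-69\right) = -23$)
$p{\left(F \right)} = -2$ ($p{\left(F \right)} = 0 F - 2 = 0 - 2 = -2$)
$W = \frac{1736}{23}$ ($W = -1 + \frac{\left(-9155 - -5637\right) \frac{1}{-23}}{2} = -1 + \frac{\left(-9155 + 5637\right) \left(- \frac{1}{23}\right)}{2} = -1 + \frac{\left(-3518\right) \left(- \frac{1}{23}\right)}{2} = -1 + \frac{1}{2} \cdot \frac{3518}{23} = -1 + \frac{1759}{23} = \frac{1736}{23} \approx 75.478$)
$\left(W + \frac{p{\left(116 \right)}}{-18159}\right) - 16942 = \left(\frac{1736}{23} - \frac{2}{-18159}\right) - 16942 = \left(\frac{1736}{23} - - \frac{2}{18159}\right) - 16942 = \left(\frac{1736}{23} + \frac{2}{18159}\right) - 16942 = \frac{31524070}{417657} - 16942 = - \frac{7044420824}{417657}$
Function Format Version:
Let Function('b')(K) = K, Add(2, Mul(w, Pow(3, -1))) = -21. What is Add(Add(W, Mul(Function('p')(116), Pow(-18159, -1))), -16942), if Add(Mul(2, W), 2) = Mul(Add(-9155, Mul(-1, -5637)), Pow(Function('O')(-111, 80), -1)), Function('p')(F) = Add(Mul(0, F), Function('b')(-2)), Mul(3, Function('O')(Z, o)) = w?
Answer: Rational(-7044420824, 417657) ≈ -16867.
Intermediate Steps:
w = -69 (w = Add(-6, Mul(3, -21)) = Add(-6, -63) = -69)
Function('O')(Z, o) = -23 (Function('O')(Z, o) = Mul(Rational(1, 3), -69) = -23)
Function('p')(F) = -2 (Function('p')(F) = Add(Mul(0, F), -2) = Add(0, -2) = -2)
W = Rational(1736, 23) (W = Add(-1, Mul(Rational(1, 2), Mul(Add(-9155, Mul(-1, -5637)), Pow(-23, -1)))) = Add(-1, Mul(Rational(1, 2), Mul(Add(-9155, 5637), Rational(-1, 23)))) = Add(-1, Mul(Rational(1, 2), Mul(-3518, Rational(-1, 23)))) = Add(-1, Mul(Rational(1, 2), Rational(3518, 23))) = Add(-1, Rational(1759, 23)) = Rational(1736, 23) ≈ 75.478)
Add(Add(W, Mul(Function('p')(116), Pow(-18159, -1))), -16942) = Add(Add(Rational(1736, 23), Mul(-2, Pow(-18159, -1))), -16942) = Add(Add(Rational(1736, 23), Mul(-2, Rational(-1, 18159))), -16942) = Add(Add(Rational(1736, 23), Rational(2, 18159)), -16942) = Add(Rational(31524070, 417657), -16942) = Rational(-7044420824, 417657)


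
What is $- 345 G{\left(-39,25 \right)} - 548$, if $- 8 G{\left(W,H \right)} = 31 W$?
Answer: $- \frac{421489}{8} \approx -52686.0$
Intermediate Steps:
$G{\left(W,H \right)} = - \frac{31 W}{8}$
$- 345 G{\left(-39,25 \right)} - 548 = - 345 \left(\left(- \frac{31}{8}\right) \left(-39\right)\right) - 548 = \left(-345\right) \frac{1209}{8} - 548 = - \frac{417105}{8} - 548 = - \frac{421489}{8}$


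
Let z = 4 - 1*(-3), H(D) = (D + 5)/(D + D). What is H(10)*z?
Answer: 21/4 ≈ 5.2500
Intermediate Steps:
H(D) = (5 + D)/(2*D) (H(D) = (5 + D)/((2*D)) = (5 + D)*(1/(2*D)) = (5 + D)/(2*D))
z = 7 (z = 4 + 3 = 7)
H(10)*z = ((½)*(5 + 10)/10)*7 = ((½)*(⅒)*15)*7 = (¾)*7 = 21/4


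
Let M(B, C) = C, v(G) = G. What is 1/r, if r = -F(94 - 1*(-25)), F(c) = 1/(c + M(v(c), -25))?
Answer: -94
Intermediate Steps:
F(c) = 1/(-25 + c) (F(c) = 1/(c - 25) = 1/(-25 + c))
r = -1/94 (r = -1/(-25 + (94 - 1*(-25))) = -1/(-25 + (94 + 25)) = -1/(-25 + 119) = -1/94 ≈ -0.010638)
1/r = 1/(-1/94) = -94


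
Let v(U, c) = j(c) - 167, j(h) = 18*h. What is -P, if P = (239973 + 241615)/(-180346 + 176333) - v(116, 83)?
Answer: 5806839/4013 ≈ 1447.0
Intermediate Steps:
v(U, c) = -167 + 18*c (v(U, c) = 18*c - 167 = -167 + 18*c)
P = -5806839/4013 (P = (239973 + 241615)/(-180346 + 176333) - (-167 + 18*83) = 481588/(-4013) - (-167 + 1494) = 481588*(-1/4013) - 1*1327 = -481588/4013 - 1327 = -5806839/4013 ≈ -1447.0)
-P = -1*(-5806839/4013) = 5806839/4013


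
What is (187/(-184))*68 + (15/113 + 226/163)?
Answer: -57266783/847274 ≈ -67.589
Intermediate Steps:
(187/(-184))*68 + (15/113 + 226/163) = (187*(-1/184))*68 + (15*(1/113) + 226*(1/163)) = -187/184*68 + (15/113 + 226/163) = -3179/46 + 27983/18419 = -57266783/847274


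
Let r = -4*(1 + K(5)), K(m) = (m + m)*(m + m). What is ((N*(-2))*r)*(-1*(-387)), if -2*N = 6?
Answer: -938088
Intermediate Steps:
K(m) = 4*m**2 (K(m) = (2*m)*(2*m) = 4*m**2)
N = -3 (N = -1/2*6 = -3)
r = -404 (r = -4*(1 + 4*5**2) = -4*(1 + 4*25) = -4*(1 + 100) = -4*101 = -404)
((N*(-2))*r)*(-1*(-387)) = (-3*(-2)*(-404))*(-1*(-387)) = (6*(-404))*387 = -2424*387 = -938088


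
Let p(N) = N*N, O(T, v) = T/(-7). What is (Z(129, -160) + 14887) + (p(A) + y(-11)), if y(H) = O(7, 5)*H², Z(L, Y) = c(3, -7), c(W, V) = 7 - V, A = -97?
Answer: 24189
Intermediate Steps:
O(T, v) = -T/7 (O(T, v) = T*(-⅐) = -T/7)
Z(L, Y) = 14 (Z(L, Y) = 7 - 1*(-7) = 7 + 7 = 14)
p(N) = N²
y(H) = -H² (y(H) = (-⅐*7)*H² = -H²)
(Z(129, -160) + 14887) + (p(A) + y(-11)) = (14 + 14887) + ((-97)² - 1*(-11)²) = 14901 + (9409 - 1*121) = 14901 + (9409 - 121) = 14901 + 9288 = 24189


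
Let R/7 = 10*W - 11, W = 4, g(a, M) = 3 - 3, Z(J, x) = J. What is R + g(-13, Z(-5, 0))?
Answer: 203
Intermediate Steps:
g(a, M) = 0
R = 203 (R = 7*(10*4 - 11) = 7*(40 - 11) = 7*29 = 203)
R + g(-13, Z(-5, 0)) = 203 + 0 = 203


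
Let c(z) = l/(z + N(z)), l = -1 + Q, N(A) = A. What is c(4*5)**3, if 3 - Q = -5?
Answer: 343/64000 ≈ 0.0053594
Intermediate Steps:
Q = 8 (Q = 3 - 1*(-5) = 3 + 5 = 8)
l = 7 (l = -1 + 8 = 7)
c(z) = 7/(2*z) (c(z) = 7/(z + z) = 7/((2*z)) = 7*(1/(2*z)) = 7/(2*z))
c(4*5)**3 = (7/(2*((4*5))))**3 = ((7/2)/20)**3 = ((7/2)*(1/20))**3 = (7/40)**3 = 343/64000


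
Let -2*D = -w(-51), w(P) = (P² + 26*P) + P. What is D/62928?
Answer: 17/1748 ≈ 0.0097254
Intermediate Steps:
w(P) = P² + 27*P
D = 612 (D = -(-1)*(-51*(27 - 51))/2 = -(-1)*(-51*(-24))/2 = -(-1)*1224/2 = -½*(-1224) = 612)
D/62928 = 612/62928 = 612*(1/62928) = 17/1748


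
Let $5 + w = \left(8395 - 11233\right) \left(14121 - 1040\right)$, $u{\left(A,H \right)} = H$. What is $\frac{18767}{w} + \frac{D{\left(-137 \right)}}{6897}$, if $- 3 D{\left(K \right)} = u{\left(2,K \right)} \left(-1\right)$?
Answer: $- \frac{5474279968}{768130263153} \approx -0.0071268$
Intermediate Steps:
$D{\left(K \right)} = \frac{K}{3}$ ($D{\left(K \right)} = - \frac{K \left(-1\right)}{3} = - \frac{\left(-1\right) K}{3} = \frac{K}{3}$)
$w = -37123883$ ($w = -5 + \left(8395 - 11233\right) \left(14121 - 1040\right) = -5 - 37123878 = -37123883$)
$\frac{18767}{w} + \frac{D{\left(-137 \right)}}{6897} = \frac{18767}{-37123883} + \frac{\frac{1}{3} \left(-137\right)}{6897} = 18767 \left(- \frac{1}{37123883}\right) - \frac{137}{20691} = - \frac{18767}{37123883} - \frac{137}{20691} = - \frac{5474279968}{768130263153}$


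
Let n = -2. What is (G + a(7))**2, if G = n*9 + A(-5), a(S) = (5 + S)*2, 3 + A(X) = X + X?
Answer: 49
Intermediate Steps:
A(X) = -3 + 2*X (A(X) = -3 + (X + X) = -3 + 2*X)
a(S) = 10 + 2*S
G = -31 (G = -2*9 + (-3 + 2*(-5)) = -18 + (-3 - 10) = -18 - 13 = -31)
(G + a(7))**2 = (-31 + (10 + 2*7))**2 = (-31 + (10 + 14))**2 = (-31 + 24)**2 = (-7)**2 = 49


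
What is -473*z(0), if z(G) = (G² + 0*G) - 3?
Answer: 1419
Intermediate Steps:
z(G) = -3 + G² (z(G) = (G² + 0) - 3 = G² - 3 = -3 + G²)
-473*z(0) = -473*(-3 + 0²) = -473*(-3 + 0) = -473*(-3) = 1419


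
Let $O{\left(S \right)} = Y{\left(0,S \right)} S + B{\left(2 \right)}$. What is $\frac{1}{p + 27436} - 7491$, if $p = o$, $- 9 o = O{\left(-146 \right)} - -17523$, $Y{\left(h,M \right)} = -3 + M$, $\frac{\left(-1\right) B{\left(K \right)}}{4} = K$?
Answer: $- \frac{1555543596}{207655} \approx -7491.0$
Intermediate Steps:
$B{\left(K \right)} = - 4 K$
$O{\left(S \right)} = -8 + S \left(-3 + S\right)$ ($O{\left(S \right)} = \left(-3 + S\right) S - 8 = S \left(-3 + S\right) - 8 = -8 + S \left(-3 + S\right)$)
$o = - \frac{39269}{9}$ ($o = - \frac{\left(-8 - 146 \left(-3 - 146\right)\right) - -17523}{9} = - \frac{\left(-8 - -21754\right) + 17523}{9} = - \frac{\left(-8 + 21754\right) + 17523}{9} = - \frac{21746 + 17523}{9} = \left(- \frac{1}{9}\right) 39269 = - \frac{39269}{9} \approx -4363.2$)
$p = - \frac{39269}{9} \approx -4363.2$
$\frac{1}{p + 27436} - 7491 = \frac{1}{- \frac{39269}{9} + 27436} - 7491 = \frac{1}{\frac{207655}{9}} - 7491 = \frac{9}{207655} - 7491 = - \frac{1555543596}{207655}$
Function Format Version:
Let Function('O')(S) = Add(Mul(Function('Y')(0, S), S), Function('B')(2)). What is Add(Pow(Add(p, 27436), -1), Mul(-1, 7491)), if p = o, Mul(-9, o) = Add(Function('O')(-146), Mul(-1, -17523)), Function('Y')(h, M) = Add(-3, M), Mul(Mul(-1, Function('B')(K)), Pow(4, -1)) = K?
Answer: Rational(-1555543596, 207655) ≈ -7491.0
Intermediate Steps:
Function('B')(K) = Mul(-4, K)
Function('O')(S) = Add(-8, Mul(S, Add(-3, S))) (Function('O')(S) = Add(Mul(Add(-3, S), S), Mul(-4, 2)) = Add(Mul(S, Add(-3, S)), -8) = Add(-8, Mul(S, Add(-3, S))))
o = Rational(-39269, 9) (o = Mul(Rational(-1, 9), Add(Add(-8, Mul(-146, Add(-3, -146))), Mul(-1, -17523))) = Mul(Rational(-1, 9), Add(Add(-8, Mul(-146, -149)), 17523)) = Mul(Rational(-1, 9), Add(Add(-8, 21754), 17523)) = Mul(Rational(-1, 9), Add(21746, 17523)) = Mul(Rational(-1, 9), 39269) = Rational(-39269, 9) ≈ -4363.2)
p = Rational(-39269, 9) ≈ -4363.2
Add(Pow(Add(p, 27436), -1), Mul(-1, 7491)) = Add(Pow(Add(Rational(-39269, 9), 27436), -1), Mul(-1, 7491)) = Add(Pow(Rational(207655, 9), -1), -7491) = Add(Rational(9, 207655), -7491) = Rational(-1555543596, 207655)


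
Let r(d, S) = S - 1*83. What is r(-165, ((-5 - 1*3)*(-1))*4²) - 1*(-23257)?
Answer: 23302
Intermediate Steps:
r(d, S) = -83 + S (r(d, S) = S - 83 = -83 + S)
r(-165, ((-5 - 1*3)*(-1))*4²) - 1*(-23257) = (-83 + ((-5 - 1*3)*(-1))*4²) - 1*(-23257) = (-83 + ((-5 - 3)*(-1))*16) + 23257 = (-83 - 8*(-1)*16) + 23257 = (-83 + 8*16) + 23257 = (-83 + 128) + 23257 = 45 + 23257 = 23302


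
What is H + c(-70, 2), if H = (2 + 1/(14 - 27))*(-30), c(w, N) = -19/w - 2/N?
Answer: -53163/910 ≈ -58.421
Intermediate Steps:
H = -750/13 (H = (2 + 1/(-13))*(-30) = (2 - 1/13)*(-30) = (25/13)*(-30) = -750/13 ≈ -57.692)
H + c(-70, 2) = -750/13 + (-19/(-70) - 2/2) = -750/13 + (-19*(-1/70) - 2*½) = -750/13 + (19/70 - 1) = -750/13 - 51/70 = -53163/910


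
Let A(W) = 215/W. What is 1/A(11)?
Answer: 11/215 ≈ 0.051163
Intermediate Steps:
1/A(11) = 1/(215/11) = 11/215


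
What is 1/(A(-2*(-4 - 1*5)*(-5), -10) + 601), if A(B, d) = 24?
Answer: 1/625 ≈ 0.0016000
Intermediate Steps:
1/(A(-2*(-4 - 1*5)*(-5), -10) + 601) = 1/(24 + 601) = 1/625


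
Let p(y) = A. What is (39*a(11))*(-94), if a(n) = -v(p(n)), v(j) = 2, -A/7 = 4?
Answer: 7332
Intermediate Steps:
A = -28 (A = -7*4 = -28)
p(y) = -28
a(n) = -2 (a(n) = -1*2 = -2)
(39*a(11))*(-94) = (39*(-2))*(-94) = -78*(-94) = 7332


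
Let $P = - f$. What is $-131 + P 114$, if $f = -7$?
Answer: $667$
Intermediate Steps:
$P = 7$ ($P = \left(-1\right) \left(-7\right) = 7$)
$-131 + P 114 = -131 + 7 \cdot 114 = -131 + 798 = 667$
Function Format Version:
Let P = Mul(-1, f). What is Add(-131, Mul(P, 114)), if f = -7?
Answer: 667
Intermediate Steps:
P = 7 (P = Mul(-1, -7) = 7)
Add(-131, Mul(P, 114)) = Add(-131, Mul(7, 114)) = Add(-131, 798) = 667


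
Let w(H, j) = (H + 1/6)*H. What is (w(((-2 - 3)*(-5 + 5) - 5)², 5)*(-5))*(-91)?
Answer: 1717625/6 ≈ 2.8627e+5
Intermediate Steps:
w(H, j) = H*(⅙ + H) (w(H, j) = (H + ⅙)*H = (⅙ + H)*H = H*(⅙ + H))
(w(((-2 - 3)*(-5 + 5) - 5)², 5)*(-5))*(-91) = ((((-2 - 3)*(-5 + 5) - 5)²*(⅙ + ((-2 - 3)*(-5 + 5) - 5)²))*(-5))*(-91) = (((-5*0 - 5)²*(⅙ + (-5*0 - 5)²))*(-5))*(-91) = (((0 - 5)²*(⅙ + (0 - 5)²))*(-5))*(-91) = (((-5)²*(⅙ + (-5)²))*(-5))*(-91) = ((25*(⅙ + 25))*(-5))*(-91) = ((25*(151/6))*(-5))*(-91) = ((3775/6)*(-5))*(-91) = -18875/6*(-91) = 1717625/6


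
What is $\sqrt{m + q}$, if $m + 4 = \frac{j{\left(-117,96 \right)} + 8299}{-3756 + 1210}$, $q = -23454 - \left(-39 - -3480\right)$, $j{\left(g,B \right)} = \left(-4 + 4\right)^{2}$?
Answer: $\frac{i \sqrt{174383567538}}{2546} \approx 164.02 i$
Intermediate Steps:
$j{\left(g,B \right)} = 0$ ($j{\left(g,B \right)} = 0^{2} = 0$)
$q = -26895$ ($q = -23454 - \left(-39 + 3480\right) = -23454 - 3441 = -26895$)
$m = - \frac{18483}{2546}$ ($m = -4 + \frac{0 + 8299}{-3756 + 1210} = -4 + \frac{8299}{-2546} = -4 + 8299 \left(- \frac{1}{2546}\right) = -4 - \frac{8299}{2546} = - \frac{18483}{2546} \approx -7.2596$)
$\sqrt{m + q} = \sqrt{- \frac{18483}{2546} - 26895} = \sqrt{- \frac{68493153}{2546}} = \frac{i \sqrt{174383567538}}{2546}$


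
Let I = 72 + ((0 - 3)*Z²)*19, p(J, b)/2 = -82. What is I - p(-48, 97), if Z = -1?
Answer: 179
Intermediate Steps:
p(J, b) = -164 (p(J, b) = 2*(-82) = -164)
I = 15 (I = 72 + ((0 - 3)*(-1)²)*19 = 72 - 3*1*19 = 72 - 3*19 = 72 - 57 = 15)
I - p(-48, 97) = 15 - 1*(-164) = 15 + 164 = 179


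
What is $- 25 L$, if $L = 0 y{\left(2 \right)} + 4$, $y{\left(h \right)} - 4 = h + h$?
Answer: $-100$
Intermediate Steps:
$y{\left(h \right)} = 4 + 2 h$ ($y{\left(h \right)} = 4 + \left(h + h\right) = 4 + 2 h$)
$L = 4$ ($L = 0 \left(4 + 2 \cdot 2\right) + 4 = 0 \left(4 + 4\right) + 4 = 0 \cdot 8 + 4 = 0 + 4 = 4$)
$- 25 L = \left(-25\right) 4 = -100$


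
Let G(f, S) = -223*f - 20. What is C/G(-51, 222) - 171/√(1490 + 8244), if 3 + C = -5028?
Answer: -5031/11353 - 171*√9734/9734 ≈ -2.1763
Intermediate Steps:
G(f, S) = -20 - 223*f
C = -5031 (C = -3 - 5028 = -5031)
C/G(-51, 222) - 171/√(1490 + 8244) = -5031/(-20 - 223*(-51)) - 171/√(1490 + 8244) = -5031/(-20 + 11373) - 171*√9734/9734 = -5031/11353 - 171*√9734/9734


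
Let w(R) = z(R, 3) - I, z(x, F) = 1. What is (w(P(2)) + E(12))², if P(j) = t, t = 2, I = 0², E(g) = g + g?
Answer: 625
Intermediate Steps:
E(g) = 2*g
I = 0
P(j) = 2
w(R) = 1 (w(R) = 1 - 1*0 = 1 + 0 = 1)
(w(P(2)) + E(12))² = (1 + 2*12)² = (1 + 24)² = 25² = 625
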